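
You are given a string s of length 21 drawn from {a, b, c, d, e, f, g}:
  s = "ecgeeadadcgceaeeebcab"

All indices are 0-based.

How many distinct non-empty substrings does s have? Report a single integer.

211

rank | idx | suffix
   0 |  19 | ab
   1 |   5 | adadcgceaeeebcab
   2 |   7 | adcgceaeeebcab
   3 |  13 | aeeebcab
   4 |  20 | b
   5 |  17 | bcab
   6 |  18 | cab
   7 |  11 | ceaeeebcab
   8 |   9 | cgceaeeebcab
   9 |   1 | cgeeadadcgceaeeebcab
  10 |   6 | dadcgceaeeebcab
  11 |   8 | dcgceaeeebcab
  12 |   4 | eadadcgceaeeebcab
  13 |  12 | eaeeebcab
  14 |  16 | ebcab
  15 |   0 | ecgeeadadcgceaeeebcab
  16 |   3 | eeadadcgceaeeebcab
  17 |  15 | eebcab
  18 |  14 | eeebcab
  19 |  10 | gceaeeebcab
  20 |   2 | geeadadcgceaeeebcab

SA = [19, 5, 7, 13, 20, 17, 18, 11, 9, 1, 6, 8, 4, 12, 16, 0, 3, 15, 14, 10, 2]
rank  pair      lcp
   1  s[19:],s[5:]  1  'a'
   2  s[5:],s[7:]  2  'ad'
   3  s[7:],s[13:]  1  'a'
   4  s[13:],s[20:]  0  ''
   5  s[20:],s[17:]  1  'b'
   6  s[17:],s[18:]  0  ''
   7  s[18:],s[11:]  1  'c'
   8  s[11:],s[9:]  1  'c'
   9  s[9:],s[1:]  2  'cg'
  10  s[1:],s[6:]  0  ''
  11  s[6:],s[8:]  1  'd'
  12  s[8:],s[4:]  0  ''
  13  s[4:],s[12:]  2  'ea'
  14  s[12:],s[16:]  1  'e'
  15  s[16:],s[0:]  1  'e'
  16  s[0:],s[3:]  1  'e'
  17  s[3:],s[15:]  2  'ee'
  18  s[15:],s[14:]  2  'ee'
  19  s[14:],s[10:]  0  ''
  20  s[10:],s[2:]  1  'g'

n(n+1)/2 = 21·22/2 = 231
Σ LCP = 0 + 1 + 2 + 1 + 0 + 1 + 0 + 1 + 1 + 2 + 0 + 1 + 0 + 2 + 1 + 1 + 1 + 2 + 2 + 0 + 1 = 20
distinct = 231 − 20 = 211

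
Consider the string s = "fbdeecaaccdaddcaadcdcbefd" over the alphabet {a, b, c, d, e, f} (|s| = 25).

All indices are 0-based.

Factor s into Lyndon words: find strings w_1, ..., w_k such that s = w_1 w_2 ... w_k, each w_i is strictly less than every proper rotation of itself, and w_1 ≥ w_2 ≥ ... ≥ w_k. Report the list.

emit factor 1: 'f' (i=0, period=1)
emit factor 2: 'bdeec' (i=1, period=5)
emit factor 3: 'aaccdaddcaadcdcbefd' (i=6, period=19)

["f", "bdeec", "aaccdaddcaadcdcbefd"]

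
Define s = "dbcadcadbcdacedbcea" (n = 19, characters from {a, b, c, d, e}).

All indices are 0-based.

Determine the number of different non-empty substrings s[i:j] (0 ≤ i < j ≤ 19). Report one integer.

166

sorted suffixes:
  #0 SA[0]=18  'a'
  #1 SA[1]=11  'acedbcea'
  #2 SA[2]=6  'adbcdacedbcea'
  #3 SA[3]=3  'adcadbcdacedbcea'
  #4 SA[4]=1  'bcadcadbcdacedbcea'
  #5 SA[5]=8  'bcdacedbcea'
  #6 SA[6]=15  'bcea'
  #7 SA[7]=5  'cadbcdacedbcea'
  #8 SA[8]=2  'cadcadbcdacedbcea'
  #9 SA[9]=9  'cdacedbcea'
  #10 SA[10]=16  'cea'
  #11 SA[11]=12  'cedbcea'
  #12 SA[12]=10  'dacedbcea'
  #13 SA[13]=0  'dbcadcadbcdacedbcea'
  #14 SA[14]=7  'dbcdacedbcea'
  #15 SA[15]=14  'dbcea'
  #16 SA[16]=4  'dcadbcdacedbcea'
  #17 SA[17]=17  'ea'
  #18 SA[18]=13  'edbcea'

SA = [18, 11, 6, 3, 1, 8, 15, 5, 2, 9, 16, 12, 10, 0, 7, 14, 4, 17, 13]
rank  pair      lcp
   1  s[18:],s[11:]  1  'a'
   2  s[11:],s[6:]  1  'a'
   3  s[6:],s[3:]  2  'ad'
   4  s[3:],s[1:]  0  ''
   5  s[1:],s[8:]  2  'bc'
   6  s[8:],s[15:]  2  'bc'
   7  s[15:],s[5:]  0  ''
   8  s[5:],s[2:]  3  'cad'
   9  s[2:],s[9:]  1  'c'
  10  s[9:],s[16:]  1  'c'
  11  s[16:],s[12:]  2  'ce'
  12  s[12:],s[10:]  0  ''
  13  s[10:],s[0:]  1  'd'
  14  s[0:],s[7:]  3  'dbc'
  15  s[7:],s[14:]  3  'dbc'
  16  s[14:],s[4:]  1  'd'
  17  s[4:],s[17:]  0  ''
  18  s[17:],s[13:]  1  'e'

n(n+1)/2 = 19·20/2 = 190
Σ LCP = 0 + 1 + 1 + 2 + 0 + 2 + 2 + 0 + 3 + 1 + 1 + 2 + 0 + 1 + 3 + 3 + 1 + 0 + 1 = 24
distinct = 190 − 24 = 166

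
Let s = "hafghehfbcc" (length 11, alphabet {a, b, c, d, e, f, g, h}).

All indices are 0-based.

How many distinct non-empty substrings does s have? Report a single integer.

rank→(start, suffix):
  0 → (1, 'afghehfbcc')
  1 → (8, 'bcc')
  2 → (10, 'c')
  3 → (9, 'cc')
  4 → (5, 'ehfbcc')
  5 → (7, 'fbcc')
  6 → (2, 'fghehfbcc')
  7 → (3, 'ghehfbcc')
  8 → (0, 'hafghehfbcc')
  9 → (4, 'hehfbcc')
  10 → (6, 'hfbcc')

SA = [1, 8, 10, 9, 5, 7, 2, 3, 0, 4, 6]
rank  pair      lcp
   1  s[1:],s[8:]  0  ''
   2  s[8:],s[10:]  0  ''
   3  s[10:],s[9:]  1  'c'
   4  s[9:],s[5:]  0  ''
   5  s[5:],s[7:]  0  ''
   6  s[7:],s[2:]  1  'f'
   7  s[2:],s[3:]  0  ''
   8  s[3:],s[0:]  0  ''
   9  s[0:],s[4:]  1  'h'
  10  s[4:],s[6:]  1  'h'

n(n+1)/2 = 11·12/2 = 66
Σ LCP = 0 + 0 + 0 + 1 + 0 + 0 + 1 + 0 + 0 + 1 + 1 = 4
distinct = 66 − 4 = 62

62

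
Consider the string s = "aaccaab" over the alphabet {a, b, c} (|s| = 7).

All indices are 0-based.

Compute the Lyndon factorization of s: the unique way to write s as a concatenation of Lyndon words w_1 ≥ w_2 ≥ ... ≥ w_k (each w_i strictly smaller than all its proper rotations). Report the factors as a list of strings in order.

["aacc", "aab"]

emit factor 1: 'aacc' (i=0, period=4)
emit factor 2: 'aab' (i=4, period=3)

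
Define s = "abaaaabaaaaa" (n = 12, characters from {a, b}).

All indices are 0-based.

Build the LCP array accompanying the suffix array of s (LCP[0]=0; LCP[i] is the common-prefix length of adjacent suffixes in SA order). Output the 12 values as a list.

[0, 1, 2, 3, 4, 4, 3, 2, 1, 6, 0, 5]

rank | idx | suffix
   0 |  11 | a
   1 |  10 | aa
   2 |   9 | aaa
   3 |   8 | aaaa
   4 |   7 | aaaaa
   5 |   2 | aaaabaaaaa
   6 |   3 | aaabaaaaa
   7 |   4 | aabaaaaa
   8 |   5 | abaaaaa
   9 |   0 | abaaaabaaaaa
  10 |   6 | baaaaa
  11 |   1 | baaaabaaaaa

SA = [11, 10, 9, 8, 7, 2, 3, 4, 5, 0, 6, 1]
i: (SA[i-1],SA[i]) lcp shared
  1: (11,10) 1 'a'
  2: (10,9) 2 'aa'
  3: (9,8) 3 'aaa'
  4: (8,7) 4 'aaaa'
  5: (7,2) 4 'aaaa'
  6: (2,3) 3 'aaa'
  7: (3,4) 2 'aa'
  8: (4,5) 1 'a'
  9: (5,0) 6 'abaaaa'
  10: (0,6) 0 ''
  11: (6,1) 5 'baaaa'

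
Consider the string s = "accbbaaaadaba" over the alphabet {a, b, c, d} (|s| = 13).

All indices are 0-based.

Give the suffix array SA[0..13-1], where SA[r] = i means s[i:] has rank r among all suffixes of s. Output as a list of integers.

[12, 5, 6, 7, 10, 0, 8, 11, 4, 3, 2, 1, 9]

sorted suffixes:
  #0 SA[0]=12  'a'
  #1 SA[1]=5  'aaaadaba'
  #2 SA[2]=6  'aaadaba'
  #3 SA[3]=7  'aadaba'
  #4 SA[4]=10  'aba'
  #5 SA[5]=0  'accbbaaaadaba'
  #6 SA[6]=8  'adaba'
  #7 SA[7]=11  'ba'
  #8 SA[8]=4  'baaaadaba'
  #9 SA[9]=3  'bbaaaadaba'
  #10 SA[10]=2  'cbbaaaadaba'
  #11 SA[11]=1  'ccbbaaaadaba'
  #12 SA[12]=9  'daba'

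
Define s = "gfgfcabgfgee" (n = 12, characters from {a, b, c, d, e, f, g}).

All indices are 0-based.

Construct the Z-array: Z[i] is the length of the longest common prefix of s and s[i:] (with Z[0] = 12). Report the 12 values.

[12, 0, 2, 0, 0, 0, 0, 3, 0, 1, 0, 0]

Z[0]=12
i=1: fresh scan; Z[1]=0
i=2: fresh scan; Z[2]=2 scan→box=[2,4)
i=3: min(r-i=1, Z[1]=0)=0; Z[3]=0
i=4: fresh scan; Z[4]=0
i=5: fresh scan; Z[5]=0
i=6: fresh scan; Z[6]=0
i=7: fresh scan; Z[7]=3 scan→box=[7,10)
i=8: min(r-i=2, Z[1]=0)=0; Z[8]=0
i=9: min(r-i=1, Z[2]=2)=1; Z[9]=1
i=10: fresh scan; Z[10]=0
i=11: fresh scan; Z[11]=0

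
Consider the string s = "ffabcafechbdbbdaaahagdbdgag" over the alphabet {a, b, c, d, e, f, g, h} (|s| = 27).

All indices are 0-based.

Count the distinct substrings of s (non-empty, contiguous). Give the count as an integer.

354

rank→(start, suffix):
  0 → (15, 'aaahagdbdgag')
  1 → (16, 'aahagdbdgag')
  2 → (2, 'abcafechbdbbdaaahagdbdgag')
  3 → (5, 'afechbdbbdaaahagdbdgag')
  4 → (25, 'ag')
  5 → (19, 'agdbdgag')
  6 → (17, 'ahagdbdgag')
  7 → (12, 'bbdaaahagdbdgag')
  8 → (3, 'bcafechbdbbdaaahagdbdgag')
  9 → (13, 'bdaaahagdbdgag')
  10 → (10, 'bdbbdaaahagdbdgag')
  11 → (22, 'bdgag')
  12 → (4, 'cafechbdbbdaaahagdbdgag')
  13 → (8, 'chbdbbdaaahagdbdgag')
  14 → (14, 'daaahagdbdgag')
  15 → (11, 'dbbdaaahagdbdgag')
  16 → (21, 'dbdgag')
  17 → (23, 'dgag')
  18 → (7, 'echbdbbdaaahagdbdgag')
  19 → (1, 'fabcafechbdbbdaaahagdbdgag')
  20 → (6, 'fechbdbbdaaahagdbdgag')
  21 → (0, 'ffabcafechbdbbdaaahagdbdgag')
  22 → (26, 'g')
  23 → (24, 'gag')
  24 → (20, 'gdbdgag')
  25 → (18, 'hagdbdgag')
  26 → (9, 'hbdbbdaaahagdbdgag')

SA = [15, 16, 2, 5, 25, 19, 17, 12, 3, 13, 10, 22, 4, 8, 14, 11, 21, 23, 7, 1, 6, 0, 26, 24, 20, 18, 9]
rank  pair      lcp
   1  s[15:],s[16:]  2  'aa'
   2  s[16:],s[2:]  1  'a'
   3  s[2:],s[5:]  1  'a'
   4  s[5:],s[25:]  1  'a'
   5  s[25:],s[19:]  2  'ag'
   6  s[19:],s[17:]  1  'a'
   7  s[17:],s[12:]  0  ''
   8  s[12:],s[3:]  1  'b'
   9  s[3:],s[13:]  1  'b'
  10  s[13:],s[10:]  2  'bd'
  11  s[10:],s[22:]  2  'bd'
  12  s[22:],s[4:]  0  ''
  13  s[4:],s[8:]  1  'c'
  14  s[8:],s[14:]  0  ''
  15  s[14:],s[11:]  1  'd'
  16  s[11:],s[21:]  2  'db'
  17  s[21:],s[23:]  1  'd'
  18  s[23:],s[7:]  0  ''
  19  s[7:],s[1:]  0  ''
  20  s[1:],s[6:]  1  'f'
  21  s[6:],s[0:]  1  'f'
  22  s[0:],s[26:]  0  ''
  23  s[26:],s[24:]  1  'g'
  24  s[24:],s[20:]  1  'g'
  25  s[20:],s[18:]  0  ''
  26  s[18:],s[9:]  1  'h'

n(n+1)/2 = 27·28/2 = 378
Σ LCP = 0 + 2 + 1 + 1 + 1 + 2 + 1 + 0 + 1 + 1 + 2 + 2 + 0 + 1 + 0 + 1 + 2 + 1 + 0 + 0 + 1 + 1 + 0 + 1 + 1 + 0 + 1 = 24
distinct = 378 − 24 = 354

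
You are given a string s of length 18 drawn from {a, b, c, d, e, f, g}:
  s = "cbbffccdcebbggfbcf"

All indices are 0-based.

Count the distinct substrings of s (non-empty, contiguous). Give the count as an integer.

158

sorted suffixes:
  #0 SA[0]=1  'bbffccdcebbggfbcf'
  #1 SA[1]=10  'bbggfbcf'
  #2 SA[2]=15  'bcf'
  #3 SA[3]=2  'bffccdcebbggfbcf'
  #4 SA[4]=11  'bggfbcf'
  #5 SA[5]=0  'cbbffccdcebbggfbcf'
  #6 SA[6]=5  'ccdcebbggfbcf'
  #7 SA[7]=6  'cdcebbggfbcf'
  #8 SA[8]=8  'cebbggfbcf'
  #9 SA[9]=16  'cf'
  #10 SA[10]=7  'dcebbggfbcf'
  #11 SA[11]=9  'ebbggfbcf'
  #12 SA[12]=17  'f'
  #13 SA[13]=14  'fbcf'
  #14 SA[14]=4  'fccdcebbggfbcf'
  #15 SA[15]=3  'ffccdcebbggfbcf'
  #16 SA[16]=13  'gfbcf'
  #17 SA[17]=12  'ggfbcf'

SA = [1, 10, 15, 2, 11, 0, 5, 6, 8, 16, 7, 9, 17, 14, 4, 3, 13, 12]
[i] adj suffixes → lcp
  [1] 1/10 → 2 ('bb')
  [2] 10/15 → 1 ('b')
  [3] 15/2 → 1 ('b')
  [4] 2/11 → 1 ('b')
  [5] 11/0 → 0 ('')
  [6] 0/5 → 1 ('c')
  [7] 5/6 → 1 ('c')
  [8] 6/8 → 1 ('c')
  [9] 8/16 → 1 ('c')
  [10] 16/7 → 0 ('')
  [11] 7/9 → 0 ('')
  [12] 9/17 → 0 ('')
  [13] 17/14 → 1 ('f')
  [14] 14/4 → 1 ('f')
  [15] 4/3 → 1 ('f')
  [16] 3/13 → 0 ('')
  [17] 13/12 → 1 ('g')

n(n+1)/2 = 18·19/2 = 171
Σ LCP = 0 + 2 + 1 + 1 + 1 + 0 + 1 + 1 + 1 + 1 + 0 + 0 + 0 + 1 + 1 + 1 + 0 + 1 = 13
distinct = 171 − 13 = 158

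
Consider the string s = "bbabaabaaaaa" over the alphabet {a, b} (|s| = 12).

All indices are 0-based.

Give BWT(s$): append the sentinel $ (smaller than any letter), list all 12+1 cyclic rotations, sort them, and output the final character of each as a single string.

aaaaabbabaab$

rank  rotation       last
    0  $bbabaabaaaaa  a
    1  a$bbabaabaaaa  a
    2  aa$bbabaabaaa  a
    3  aaa$bbabaabaa  a
    4  aaaa$bbabaaba  a
    5  aaaaa$bbabaab  b
    6  aabaaaaa$bbab  b
    7  abaaaaa$bbaba  a
    8  abaabaaaaa$bb  b
    9  baaaaa$bbabaa  a
   10  baabaaaaa$bba  a
   11  babaabaaaaa$b  b
   12  bbabaabaaaaa$  $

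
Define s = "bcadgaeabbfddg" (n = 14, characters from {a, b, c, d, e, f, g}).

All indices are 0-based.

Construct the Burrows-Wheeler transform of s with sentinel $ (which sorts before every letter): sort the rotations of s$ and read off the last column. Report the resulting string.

gecga$bbfdaabdd

rank  rotation         last
    0  $bcadgaeabbfddg  g
    1  abbfddg$bcadgae  e
    2  adgaeabbfddg$bc  c
    3  aeabbfddg$bcadg  g
    4  bbfddg$bcadgaea  a
    5  bcadgaeabbfddg$  $
    6  bfddg$bcadgaeab  b
    7  cadgaeabbfddg$b  b
    8  ddg$bcadgaeabbf  f
    9  dg$bcadgaeabbfd  d
   10  dgaeabbfddg$bca  a
   11  eabbfddg$bcadga  a
   12  fddg$bcadgaeabb  b
   13  g$bcadgaeabbfdd  d
   14  gaeabbfddg$bcad  d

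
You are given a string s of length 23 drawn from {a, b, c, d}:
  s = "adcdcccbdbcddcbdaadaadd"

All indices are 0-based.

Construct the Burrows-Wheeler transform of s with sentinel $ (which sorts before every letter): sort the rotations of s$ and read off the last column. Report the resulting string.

ddda$adccdccddbdbabdcaac

rank  rotation                  last
    0  $adcdcccbdbcddcbdaadaadd  d
    1  aadaadd$adcdcccbdbcddcbd  d
    2  aadd$adcdcccbdbcddcbdaad  d
    3  adaadd$adcdcccbdbcddcbda  a
    4  adcdcccbdbcddcbdaadaadd$  $
    5  add$adcdcccbdbcddcbdaada  a
    6  bcddcbdaadaadd$adcdcccbd  d
    7  bdaadaadd$adcdcccbdbcddc  c
    8  bdbcddcbdaadaadd$adcdccc  c
    9  cbdaadaadd$adcdcccbdbcdd  d
   10  cbdbcddcbdaadaadd$adcdcc  c
   11  ccbdbcddcbdaadaadd$adcdc  c
   12  cccbdbcddcbdaadaadd$adcd  d
   13  cdcccbdbcddcbdaadaadd$ad  d
   14  cddcbdaadaadd$adcdcccbdb  b
   15  d$adcdcccbdbcddcbdaadaad  d
   16  daadaadd$adcdcccbdbcddcb  b
   17  daadd$adcdcccbdbcddcbdaa  a
   18  dbcddcbdaadaadd$adcdcccb  b
   19  dcbdaadaadd$adcdcccbdbcd  d
   20  dcccbdbcddcbdaadaadd$adc  c
   21  dcdcccbdbcddcbdaadaadd$a  a
   22  dd$adcdcccbdbcddcbdaadaa  a
   23  ddcbdaadaadd$adcdcccbdbc  c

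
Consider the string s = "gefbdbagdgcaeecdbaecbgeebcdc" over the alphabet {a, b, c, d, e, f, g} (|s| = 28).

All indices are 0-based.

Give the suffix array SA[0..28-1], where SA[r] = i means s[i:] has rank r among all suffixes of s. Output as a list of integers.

[17, 11, 6, 16, 5, 24, 3, 20, 27, 10, 19, 14, 25, 15, 4, 26, 8, 23, 18, 13, 22, 12, 1, 2, 9, 7, 21, 0]

rank | idx | suffix
   0 |  17 | aecbgeebcdc
   1 |  11 | aeecdbaecbgeebcdc
   2 |   6 | agdgcaeecdbaecbgeebcdc
   3 |  16 | baecbgeebcdc
   4 |   5 | bagdgcaeecdbaecbgeebcdc
   5 |  24 | bcdc
   6 |   3 | bdbagdgcaeecdbaecbgeebcdc
   7 |  20 | bgeebcdc
   8 |  27 | c
   9 |  10 | caeecdbaecbgeebcdc
  10 |  19 | cbgeebcdc
  11 |  14 | cdbaecbgeebcdc
  12 |  25 | cdc
  13 |  15 | dbaecbgeebcdc
  14 |   4 | dbagdgcaeecdbaecbgeebcdc
  15 |  26 | dc
  16 |   8 | dgcaeecdbaecbgeebcdc
  17 |  23 | ebcdc
  18 |  18 | ecbgeebcdc
  19 |  13 | ecdbaecbgeebcdc
  20 |  22 | eebcdc
  21 |  12 | eecdbaecbgeebcdc
  22 |   1 | efbdbagdgcaeecdbaecbgeebcdc
  23 |   2 | fbdbagdgcaeecdbaecbgeebcdc
  24 |   9 | gcaeecdbaecbgeebcdc
  25 |   7 | gdgcaeecdbaecbgeebcdc
  26 |  21 | geebcdc
  27 |   0 | gefbdbagdgcaeecdbaecbgeebcdc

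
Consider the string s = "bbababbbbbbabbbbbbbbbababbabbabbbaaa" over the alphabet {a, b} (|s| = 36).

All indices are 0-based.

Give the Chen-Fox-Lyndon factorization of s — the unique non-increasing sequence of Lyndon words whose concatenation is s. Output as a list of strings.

["b", "b", "ababbbbbbabbbbbbbbb", "ababbabbabbb", "a", "a", "a"]

emit factor 1: 'b' (i=0, period=1)
emit factor 2: 'b' (i=1, period=1)
emit factor 3: 'ababbbbbbabbbbbbbbb' (i=2, period=19)
emit factor 4: 'ababbabbabbb' (i=21, period=12)
emit factor 5: 'a' (i=33, period=1)
emit factor 6: 'a' (i=34, period=1)
emit factor 7: 'a' (i=35, period=1)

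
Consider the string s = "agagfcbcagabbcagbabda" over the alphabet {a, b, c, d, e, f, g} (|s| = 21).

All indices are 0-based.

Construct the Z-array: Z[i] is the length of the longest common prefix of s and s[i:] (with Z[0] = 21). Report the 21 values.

[21, 0, 2, 0, 0, 0, 0, 0, 3, 0, 1, 0, 0, 0, 2, 0, 0, 1, 0, 0, 1]

Z[0]=21
i=1: fresh scan; Z[1]=0
i=2: fresh scan; Z[2]=2 grow→box=[2,4)
i=3: min(r-i=1, Z[1]=0)=0; Z[3]=0
i=4: fresh scan; Z[4]=0
i=5: fresh scan; Z[5]=0
i=6: fresh scan; Z[6]=0
i=7: fresh scan; Z[7]=0
i=8: fresh scan; Z[8]=3 grow→box=[8,11)
i=9: min(r-i=2, Z[1]=0)=0; Z[9]=0
i=10: min(r-i=1, Z[2]=2)=1; Z[10]=1
i=11: fresh scan; Z[11]=0
i=12: fresh scan; Z[12]=0
i=13: fresh scan; Z[13]=0
i=14: fresh scan; Z[14]=2 grow→box=[14,16)
i=15: min(r-i=1, Z[1]=0)=0; Z[15]=0
i=16: fresh scan; Z[16]=0
i=17: fresh scan; Z[17]=1 grow→box=[17,18)
i=18: fresh scan; Z[18]=0
i=19: fresh scan; Z[19]=0
i=20: fresh scan; Z[20]=1 grow→box=[20,21)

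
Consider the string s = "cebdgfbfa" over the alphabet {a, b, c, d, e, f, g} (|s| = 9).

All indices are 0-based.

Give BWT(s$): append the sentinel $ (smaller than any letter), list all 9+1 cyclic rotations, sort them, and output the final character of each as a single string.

afef$bcbgd

rank  rotation    last
    0  $cebdgfbfa  a
    1  a$cebdgfbf  f
    2  bdgfbfa$ce  e
    3  bfa$cebdgf  f
    4  cebdgfbfa$  $
    5  dgfbfa$ceb  b
    6  ebdgfbfa$c  c
    7  fa$cebdgfb  b
    8  fbfa$cebdg  g
    9  gfbfa$cebd  d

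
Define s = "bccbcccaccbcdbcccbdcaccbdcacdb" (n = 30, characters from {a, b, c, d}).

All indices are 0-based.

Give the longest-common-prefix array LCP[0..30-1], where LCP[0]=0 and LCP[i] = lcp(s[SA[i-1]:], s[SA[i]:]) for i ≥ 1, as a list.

[0, 4, 2, 0, 1, 3, 4, 2, 1, 5, 0, 5, 3, 1, 3, 2, 6, 1, 2, 4, 3, 7, 2, 3, 1, 3, 0, 2, 1, 4]

sorted suffixes:
  #0 SA[0]=7  'accbcdbcccbdcaccbdcacdb'
  #1 SA[1]=20  'accbdcacdb'
  #2 SA[2]=26  'acdb'
  #3 SA[3]=29  'b'
  #4 SA[4]=0  'bccbcccaccbcdbcccbdcaccbdcacdb'
  #5 SA[5]=3  'bcccaccbcdbcccbdcaccbdcacdb'
  #6 SA[6]=13  'bcccbdcaccbdcacdb'
  #7 SA[7]=10  'bcdbcccbdcaccbdcacdb'
  #8 SA[8]=17  'bdcaccbdcacdb'
  #9 SA[9]=23  'bdcacdb'
  #10 SA[10]=6  'caccbcdbcccbdcaccbdcacdb'
  #11 SA[11]=19  'caccbdcacdb'
  #12 SA[12]=25  'cacdb'
  #13 SA[13]=2  'cbcccaccbcdbcccbdcaccbdcacdb'
  #14 SA[14]=9  'cbcdbcccbdcaccbdcacdb'
  #15 SA[15]=16  'cbdcaccbdcacdb'
  #16 SA[16]=22  'cbdcacdb'
  #17 SA[17]=5  'ccaccbcdbcccbdcaccbdcacdb'
  #18 SA[18]=1  'ccbcccaccbcdbcccbdcaccbdcacdb'
  #19 SA[19]=8  'ccbcdbcccbdcaccbdcacdb'
  #20 SA[20]=15  'ccbdcaccbdcacdb'
  #21 SA[21]=21  'ccbdcacdb'
  #22 SA[22]=4  'cccaccbcdbcccbdcaccbdcacdb'
  #23 SA[23]=14  'cccbdcaccbdcacdb'
  #24 SA[24]=27  'cdb'
  #25 SA[25]=11  'cdbcccbdcaccbdcacdb'
  #26 SA[26]=28  'db'
  #27 SA[27]=12  'dbcccbdcaccbdcacdb'
  #28 SA[28]=18  'dcaccbdcacdb'
  #29 SA[29]=24  'dcacdb'

SA = [7, 20, 26, 29, 0, 3, 13, 10, 17, 23, 6, 19, 25, 2, 9, 16, 22, 5, 1, 8, 15, 21, 4, 14, 27, 11, 28, 12, 18, 24]
[i] adj suffixes → lcp
  [1] 7/20 → 4 ('accb')
  [2] 20/26 → 2 ('ac')
  [3] 26/29 → 0 ('')
  [4] 29/0 → 1 ('b')
  [5] 0/3 → 3 ('bcc')
  [6] 3/13 → 4 ('bccc')
  [7] 13/10 → 2 ('bc')
  [8] 10/17 → 1 ('b')
  [9] 17/23 → 5 ('bdcac')
  [10] 23/6 → 0 ('')
  [11] 6/19 → 5 ('caccb')
  [12] 19/25 → 3 ('cac')
  [13] 25/2 → 1 ('c')
  [14] 2/9 → 3 ('cbc')
  [15] 9/16 → 2 ('cb')
  [16] 16/22 → 6 ('cbdcac')
  [17] 22/5 → 1 ('c')
  [18] 5/1 → 2 ('cc')
  [19] 1/8 → 4 ('ccbc')
  [20] 8/15 → 3 ('ccb')
  [21] 15/21 → 7 ('ccbdcac')
  [22] 21/4 → 2 ('cc')
  [23] 4/14 → 3 ('ccc')
  [24] 14/27 → 1 ('c')
  [25] 27/11 → 3 ('cdb')
  [26] 11/28 → 0 ('')
  [27] 28/12 → 2 ('db')
  [28] 12/18 → 1 ('d')
  [29] 18/24 → 4 ('dcac')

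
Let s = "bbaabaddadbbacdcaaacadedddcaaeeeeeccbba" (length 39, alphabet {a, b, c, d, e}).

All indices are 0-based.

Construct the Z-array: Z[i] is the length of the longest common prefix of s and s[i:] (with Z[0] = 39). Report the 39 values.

Z[0]=39
i=1: i≥r, start 0; Z[1]=1 grow→box=[1,2)
i=2: i≥r, start 0; Z[2]=0
i=3: i≥r, start 0; Z[3]=0
i=4: i≥r, start 0; Z[4]=1 grow→box=[4,5)
i=5: i≥r, start 0; Z[5]=0
i=6: i≥r, start 0; Z[6]=0
i=7: i≥r, start 0; Z[7]=0
i=8: i≥r, start 0; Z[8]=0
i=9: i≥r, start 0; Z[9]=0
i=10: i≥r, start 0; Z[10]=3 grow→box=[10,13)
i=11: min(r-i=2, Z[1]=1)=1; Z[11]=1
i=12: min(r-i=1, Z[2]=0)=0; Z[12]=0
i=13: i≥r, start 0; Z[13]=0
i=14: i≥r, start 0; Z[14]=0
i=15: i≥r, start 0; Z[15]=0
i=16: i≥r, start 0; Z[16]=0
i=17: i≥r, start 0; Z[17]=0
i=18: i≥r, start 0; Z[18]=0
i=19: i≥r, start 0; Z[19]=0
i=20: i≥r, start 0; Z[20]=0
i=21: i≥r, start 0; Z[21]=0
i=22: i≥r, start 0; Z[22]=0
i=23: i≥r, start 0; Z[23]=0
i=24: i≥r, start 0; Z[24]=0
i=25: i≥r, start 0; Z[25]=0
i=26: i≥r, start 0; Z[26]=0
i=27: i≥r, start 0; Z[27]=0
i=28: i≥r, start 0; Z[28]=0
i=29: i≥r, start 0; Z[29]=0
i=30: i≥r, start 0; Z[30]=0
i=31: i≥r, start 0; Z[31]=0
i=32: i≥r, start 0; Z[32]=0
i=33: i≥r, start 0; Z[33]=0
i=34: i≥r, start 0; Z[34]=0
i=35: i≥r, start 0; Z[35]=0
i=36: i≥r, start 0; Z[36]=3 grow→box=[36,39)
i=37: min(r-i=2, Z[1]=1)=1; Z[37]=1
i=38: min(r-i=1, Z[2]=0)=0; Z[38]=0

[39, 1, 0, 0, 1, 0, 0, 0, 0, 0, 3, 1, 0, 0, 0, 0, 0, 0, 0, 0, 0, 0, 0, 0, 0, 0, 0, 0, 0, 0, 0, 0, 0, 0, 0, 0, 3, 1, 0]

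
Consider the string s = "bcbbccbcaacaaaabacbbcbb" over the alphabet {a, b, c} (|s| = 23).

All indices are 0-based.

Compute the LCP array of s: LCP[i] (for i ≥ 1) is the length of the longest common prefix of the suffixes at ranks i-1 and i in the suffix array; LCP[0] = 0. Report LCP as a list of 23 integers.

rank→(start, suffix):
  0 → (11, 'aaaabacbbcbb')
  1 → (12, 'aaabacbbcbb')
  2 → (13, 'aabacbbcbb')
  3 → (8, 'aacaaaabacbbcbb')
  4 → (14, 'abacbbcbb')
  5 → (9, 'acaaaabacbbcbb')
  6 → (16, 'acbbcbb')
  7 → (22, 'b')
  8 → (15, 'bacbbcbb')
  9 → (21, 'bb')
  10 → (18, 'bbcbb')
  11 → (2, 'bbccbcaacaaaabacbbcbb')
  12 → (6, 'bcaacaaaabacbbcbb')
  13 → (19, 'bcbb')
  14 → (0, 'bcbbccbcaacaaaabacbbcbb')
  15 → (3, 'bccbcaacaaaabacbbcbb')
  16 → (10, 'caaaabacbbcbb')
  17 → (7, 'caacaaaabacbbcbb')
  18 → (20, 'cbb')
  19 → (17, 'cbbcbb')
  20 → (1, 'cbbccbcaacaaaabacbbcbb')
  21 → (5, 'cbcaacaaaabacbbcbb')
  22 → (4, 'ccbcaacaaaabacbbcbb')

SA = [11, 12, 13, 8, 14, 9, 16, 22, 15, 21, 18, 2, 6, 19, 0, 3, 10, 7, 20, 17, 1, 5, 4]
rank  pair      lcp
   1  s[11:],s[12:]  3  'aaa'
   2  s[12:],s[13:]  2  'aa'
   3  s[13:],s[8:]  2  'aa'
   4  s[8:],s[14:]  1  'a'
   5  s[14:],s[9:]  1  'a'
   6  s[9:],s[16:]  2  'ac'
   7  s[16:],s[22:]  0  ''
   8  s[22:],s[15:]  1  'b'
   9  s[15:],s[21:]  1  'b'
  10  s[21:],s[18:]  2  'bb'
  11  s[18:],s[2:]  3  'bbc'
  12  s[2:],s[6:]  1  'b'
  13  s[6:],s[19:]  2  'bc'
  14  s[19:],s[0:]  4  'bcbb'
  15  s[0:],s[3:]  2  'bc'
  16  s[3:],s[10:]  0  ''
  17  s[10:],s[7:]  3  'caa'
  18  s[7:],s[20:]  1  'c'
  19  s[20:],s[17:]  3  'cbb'
  20  s[17:],s[1:]  4  'cbbc'
  21  s[1:],s[5:]  2  'cb'
  22  s[5:],s[4:]  1  'c'

[0, 3, 2, 2, 1, 1, 2, 0, 1, 1, 2, 3, 1, 2, 4, 2, 0, 3, 1, 3, 4, 2, 1]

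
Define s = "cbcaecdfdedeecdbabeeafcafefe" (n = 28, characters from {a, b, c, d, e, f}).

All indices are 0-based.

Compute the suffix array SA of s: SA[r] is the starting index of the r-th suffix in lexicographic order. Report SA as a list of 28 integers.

sorted suffixes:
  #0 SA[0]=16  'abeeafcafefe'
  #1 SA[1]=3  'aecdfdedeecdbabeeafcafefe'
  #2 SA[2]=20  'afcafefe'
  #3 SA[3]=23  'afefe'
  #4 SA[4]=15  'babeeafcafefe'
  #5 SA[5]=1  'bcaecdfdedeecdbabeeafcafefe'
  #6 SA[6]=17  'beeafcafefe'
  #7 SA[7]=2  'caecdfdedeecdbabeeafcafefe'
  #8 SA[8]=22  'cafefe'
  #9 SA[9]=0  'cbcaecdfdedeecdbabeeafcafefe'
  #10 SA[10]=13  'cdbabeeafcafefe'
  #11 SA[11]=5  'cdfdedeecdbabeeafcafefe'
  #12 SA[12]=14  'dbabeeafcafefe'
  #13 SA[13]=8  'dedeecdbabeeafcafefe'
  #14 SA[14]=10  'deecdbabeeafcafefe'
  #15 SA[15]=6  'dfdedeecdbabeeafcafefe'
  #16 SA[16]=27  'e'
  #17 SA[17]=19  'eafcafefe'
  #18 SA[18]=12  'ecdbabeeafcafefe'
  #19 SA[19]=4  'ecdfdedeecdbabeeafcafefe'
  #20 SA[20]=9  'edeecdbabeeafcafefe'
  #21 SA[21]=18  'eeafcafefe'
  #22 SA[22]=11  'eecdbabeeafcafefe'
  #23 SA[23]=25  'efe'
  #24 SA[24]=21  'fcafefe'
  #25 SA[25]=7  'fdedeecdbabeeafcafefe'
  #26 SA[26]=26  'fe'
  #27 SA[27]=24  'fefe'

[16, 3, 20, 23, 15, 1, 17, 2, 22, 0, 13, 5, 14, 8, 10, 6, 27, 19, 12, 4, 9, 18, 11, 25, 21, 7, 26, 24]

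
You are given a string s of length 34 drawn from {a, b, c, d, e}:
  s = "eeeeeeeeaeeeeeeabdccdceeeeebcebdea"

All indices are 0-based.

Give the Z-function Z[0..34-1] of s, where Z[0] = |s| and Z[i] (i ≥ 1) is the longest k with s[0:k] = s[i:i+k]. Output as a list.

[34, 7, 6, 5, 4, 3, 2, 1, 0, 6, 5, 4, 3, 2, 1, 0, 0, 0, 0, 0, 0, 0, 5, 4, 3, 2, 1, 0, 0, 1, 0, 0, 1, 0]

Z[0]=34
i=1: outside box; Z[1]=7 extend→box=[1,8)
i=2: min(r-i=6, Z[1]=7)=6; Z[2]=6
i=3: min(r-i=5, Z[2]=6)=5; Z[3]=5
i=4: min(r-i=4, Z[3]=5)=4; Z[4]=4
i=5: min(r-i=3, Z[4]=4)=3; Z[5]=3
i=6: min(r-i=2, Z[5]=3)=2; Z[6]=2
i=7: min(r-i=1, Z[6]=2)=1; Z[7]=1
i=8: outside box; Z[8]=0
i=9: outside box; Z[9]=6 extend→box=[9,15)
i=10: min(r-i=5, Z[1]=7)=5; Z[10]=5
i=11: min(r-i=4, Z[2]=6)=4; Z[11]=4
i=12: min(r-i=3, Z[3]=5)=3; Z[12]=3
i=13: min(r-i=2, Z[4]=4)=2; Z[13]=2
i=14: min(r-i=1, Z[5]=3)=1; Z[14]=1
i=15: outside box; Z[15]=0
i=16: outside box; Z[16]=0
i=17: outside box; Z[17]=0
i=18: outside box; Z[18]=0
i=19: outside box; Z[19]=0
i=20: outside box; Z[20]=0
i=21: outside box; Z[21]=0
i=22: outside box; Z[22]=5 extend→box=[22,27)
i=23: min(r-i=4, Z[1]=7)=4; Z[23]=4
i=24: min(r-i=3, Z[2]=6)=3; Z[24]=3
i=25: min(r-i=2, Z[3]=5)=2; Z[25]=2
i=26: min(r-i=1, Z[4]=4)=1; Z[26]=1
i=27: outside box; Z[27]=0
i=28: outside box; Z[28]=0
i=29: outside box; Z[29]=1 extend→box=[29,30)
i=30: outside box; Z[30]=0
i=31: outside box; Z[31]=0
i=32: outside box; Z[32]=1 extend→box=[32,33)
i=33: outside box; Z[33]=0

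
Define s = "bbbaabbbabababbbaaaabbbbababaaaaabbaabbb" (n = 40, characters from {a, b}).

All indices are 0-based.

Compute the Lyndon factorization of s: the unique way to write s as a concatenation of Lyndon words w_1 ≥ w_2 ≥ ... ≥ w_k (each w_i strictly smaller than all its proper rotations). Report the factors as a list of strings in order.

["b", "b", "b", "aabbbabababbb", "aaaabbbbabab", "aaaaabbaabbb"]

emit factor 1: 'b' (i=0, period=1)
emit factor 2: 'b' (i=1, period=1)
emit factor 3: 'b' (i=2, period=1)
emit factor 4: 'aabbbabababbb' (i=3, period=13)
emit factor 5: 'aaaabbbbabab' (i=16, period=12)
emit factor 6: 'aaaaabbaabbb' (i=28, period=12)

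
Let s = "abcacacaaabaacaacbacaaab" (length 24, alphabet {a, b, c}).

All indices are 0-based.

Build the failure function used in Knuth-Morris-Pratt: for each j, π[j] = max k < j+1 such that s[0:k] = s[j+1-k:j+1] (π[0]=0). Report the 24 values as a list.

π[0] = 0
j=1 s[j]='b': π[1]=0 (border '')
j=2 s[j]='c': π[2]=0 (border '')
j=3 s[j]='a': π[3]=1 (border 'a')
j=4 s[j]='c': k: 1→0; π[4]=0 (border '')
j=5 s[j]='a': π[5]=1 (border 'a')
j=6 s[j]='c': k: 1→0; π[6]=0 (border '')
j=7 s[j]='a': π[7]=1 (border 'a')
j=8 s[j]='a': k: 1→0; π[8]=1 (border 'a')
j=9 s[j]='a': k: 1→0; π[9]=1 (border 'a')
j=10 s[j]='b': π[10]=2 (border 'ab')
j=11 s[j]='a': k: 2→0; π[11]=1 (border 'a')
j=12 s[j]='a': k: 1→0; π[12]=1 (border 'a')
j=13 s[j]='c': k: 1→0; π[13]=0 (border '')
j=14 s[j]='a': π[14]=1 (border 'a')
j=15 s[j]='a': k: 1→0; π[15]=1 (border 'a')
j=16 s[j]='c': k: 1→0; π[16]=0 (border '')
j=17 s[j]='b': π[17]=0 (border '')
j=18 s[j]='a': π[18]=1 (border 'a')
j=19 s[j]='c': k: 1→0; π[19]=0 (border '')
j=20 s[j]='a': π[20]=1 (border 'a')
j=21 s[j]='a': k: 1→0; π[21]=1 (border 'a')
j=22 s[j]='a': k: 1→0; π[22]=1 (border 'a')
j=23 s[j]='b': π[23]=2 (border 'ab')

[0, 0, 0, 1, 0, 1, 0, 1, 1, 1, 2, 1, 1, 0, 1, 1, 0, 0, 1, 0, 1, 1, 1, 2]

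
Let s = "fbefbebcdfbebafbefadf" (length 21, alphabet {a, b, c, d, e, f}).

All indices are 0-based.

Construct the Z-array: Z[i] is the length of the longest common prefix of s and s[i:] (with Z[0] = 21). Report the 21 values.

[21, 0, 0, 3, 0, 0, 0, 0, 0, 3, 0, 0, 0, 0, 4, 0, 0, 1, 0, 0, 1]

Z[0]=21
i=1: outside box; Z[1]=0
i=2: outside box; Z[2]=0
i=3: outside box; Z[3]=3 grow→box=[3,6)
i=4: min(r-i=2, Z[1]=0)=0; Z[4]=0
i=5: min(r-i=1, Z[2]=0)=0; Z[5]=0
i=6: outside box; Z[6]=0
i=7: outside box; Z[7]=0
i=8: outside box; Z[8]=0
i=9: outside box; Z[9]=3 grow→box=[9,12)
i=10: min(r-i=2, Z[1]=0)=0; Z[10]=0
i=11: min(r-i=1, Z[2]=0)=0; Z[11]=0
i=12: outside box; Z[12]=0
i=13: outside box; Z[13]=0
i=14: outside box; Z[14]=4 grow→box=[14,18)
i=15: min(r-i=3, Z[1]=0)=0; Z[15]=0
i=16: min(r-i=2, Z[2]=0)=0; Z[16]=0
i=17: min(r-i=1, Z[3]=3)=1; Z[17]=1
i=18: outside box; Z[18]=0
i=19: outside box; Z[19]=0
i=20: outside box; Z[20]=1 grow→box=[20,21)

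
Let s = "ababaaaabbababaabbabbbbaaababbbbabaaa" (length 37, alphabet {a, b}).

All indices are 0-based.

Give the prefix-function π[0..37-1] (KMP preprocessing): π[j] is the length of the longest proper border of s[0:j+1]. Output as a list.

[0, 0, 1, 2, 3, 1, 1, 1, 2, 0, 1, 2, 3, 4, 5, 6, 2, 0, 1, 2, 0, 0, 0, 1, 1, 1, 2, 3, 4, 0, 0, 0, 1, 2, 3, 1, 1]

π[0] = 0
j=1 s[j]='b': π[1]=0 (border '')
j=2 s[j]='a': π[2]=1 (border 'a')
j=3 s[j]='b': π[3]=2 (border 'ab')
j=4 s[j]='a': π[4]=3 (border 'aba')
j=5 s[j]='a': k: 3→1→0; π[5]=1 (border 'a')
j=6 s[j]='a': k: 1→0; π[6]=1 (border 'a')
j=7 s[j]='a': k: 1→0; π[7]=1 (border 'a')
j=8 s[j]='b': π[8]=2 (border 'ab')
j=9 s[j]='b': k: 2→0; π[9]=0 (border '')
j=10 s[j]='a': π[10]=1 (border 'a')
j=11 s[j]='b': π[11]=2 (border 'ab')
j=12 s[j]='a': π[12]=3 (border 'aba')
j=13 s[j]='b': π[13]=4 (border 'abab')
j=14 s[j]='a': π[14]=5 (border 'ababa')
j=15 s[j]='a': π[15]=6 (border 'ababaa')
j=16 s[j]='b': k: 6→1; π[16]=2 (border 'ab')
j=17 s[j]='b': k: 2→0; π[17]=0 (border '')
j=18 s[j]='a': π[18]=1 (border 'a')
j=19 s[j]='b': π[19]=2 (border 'ab')
j=20 s[j]='b': k: 2→0; π[20]=0 (border '')
j=21 s[j]='b': π[21]=0 (border '')
j=22 s[j]='b': π[22]=0 (border '')
j=23 s[j]='a': π[23]=1 (border 'a')
j=24 s[j]='a': k: 1→0; π[24]=1 (border 'a')
j=25 s[j]='a': k: 1→0; π[25]=1 (border 'a')
j=26 s[j]='b': π[26]=2 (border 'ab')
j=27 s[j]='a': π[27]=3 (border 'aba')
j=28 s[j]='b': π[28]=4 (border 'abab')
j=29 s[j]='b': k: 4→2→0; π[29]=0 (border '')
j=30 s[j]='b': π[30]=0 (border '')
j=31 s[j]='b': π[31]=0 (border '')
j=32 s[j]='a': π[32]=1 (border 'a')
j=33 s[j]='b': π[33]=2 (border 'ab')
j=34 s[j]='a': π[34]=3 (border 'aba')
j=35 s[j]='a': k: 3→1→0; π[35]=1 (border 'a')
j=36 s[j]='a': k: 1→0; π[36]=1 (border 'a')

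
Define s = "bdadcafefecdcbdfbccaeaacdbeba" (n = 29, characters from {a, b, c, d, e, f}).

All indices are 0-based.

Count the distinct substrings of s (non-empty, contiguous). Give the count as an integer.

407

sorted suffixes:
  #0 SA[0]=28  'a'
  #1 SA[1]=21  'aacdbeba'
  #2 SA[2]=22  'acdbeba'
  #3 SA[3]=2  'adcafefecdcbdfbccaeaacdbeba'
  #4 SA[4]=19  'aeaacdbeba'
  #5 SA[5]=5  'afefecdcbdfbccaeaacdbeba'
  #6 SA[6]=27  'ba'
  #7 SA[7]=16  'bccaeaacdbeba'
  #8 SA[8]=0  'bdadcafefecdcbdfbccaeaacdbeba'
  #9 SA[9]=13  'bdfbccaeaacdbeba'
  #10 SA[10]=25  'beba'
  #11 SA[11]=18  'caeaacdbeba'
  #12 SA[12]=4  'cafefecdcbdfbccaeaacdbeba'
  #13 SA[13]=12  'cbdfbccaeaacdbeba'
  #14 SA[14]=17  'ccaeaacdbeba'
  #15 SA[15]=23  'cdbeba'
  #16 SA[16]=10  'cdcbdfbccaeaacdbeba'
  #17 SA[17]=1  'dadcafefecdcbdfbccaeaacdbeba'
  #18 SA[18]=24  'dbeba'
  #19 SA[19]=3  'dcafefecdcbdfbccaeaacdbeba'
  #20 SA[20]=11  'dcbdfbccaeaacdbeba'
  #21 SA[21]=14  'dfbccaeaacdbeba'
  #22 SA[22]=20  'eaacdbeba'
  #23 SA[23]=26  'eba'
  #24 SA[24]=9  'ecdcbdfbccaeaacdbeba'
  #25 SA[25]=7  'efecdcbdfbccaeaacdbeba'
  #26 SA[26]=15  'fbccaeaacdbeba'
  #27 SA[27]=8  'fecdcbdfbccaeaacdbeba'
  #28 SA[28]=6  'fefecdcbdfbccaeaacdbeba'

SA = [28, 21, 22, 2, 19, 5, 27, 16, 0, 13, 25, 18, 4, 12, 17, 23, 10, 1, 24, 3, 11, 14, 20, 26, 9, 7, 15, 8, 6]
[i] adj suffixes → lcp
  [1] 28/21 → 1 ('a')
  [2] 21/22 → 1 ('a')
  [3] 22/2 → 1 ('a')
  [4] 2/19 → 1 ('a')
  [5] 19/5 → 1 ('a')
  [6] 5/27 → 0 ('')
  [7] 27/16 → 1 ('b')
  [8] 16/0 → 1 ('b')
  [9] 0/13 → 2 ('bd')
  [10] 13/25 → 1 ('b')
  [11] 25/18 → 0 ('')
  [12] 18/4 → 2 ('ca')
  [13] 4/12 → 1 ('c')
  [14] 12/17 → 1 ('c')
  [15] 17/23 → 1 ('c')
  [16] 23/10 → 2 ('cd')
  [17] 10/1 → 0 ('')
  [18] 1/24 → 1 ('d')
  [19] 24/3 → 1 ('d')
  [20] 3/11 → 2 ('dc')
  [21] 11/14 → 1 ('d')
  [22] 14/20 → 0 ('')
  [23] 20/26 → 1 ('e')
  [24] 26/9 → 1 ('e')
  [25] 9/7 → 1 ('e')
  [26] 7/15 → 0 ('')
  [27] 15/8 → 1 ('f')
  [28] 8/6 → 2 ('fe')

n(n+1)/2 = 29·30/2 = 435
Σ LCP = 0 + 1 + 1 + 1 + 1 + 1 + 0 + 1 + 1 + 2 + 1 + 0 + 2 + 1 + 1 + 1 + 2 + 0 + 1 + 1 + 2 + 1 + 0 + 1 + 1 + 1 + 0 + 1 + 2 = 28
distinct = 435 − 28 = 407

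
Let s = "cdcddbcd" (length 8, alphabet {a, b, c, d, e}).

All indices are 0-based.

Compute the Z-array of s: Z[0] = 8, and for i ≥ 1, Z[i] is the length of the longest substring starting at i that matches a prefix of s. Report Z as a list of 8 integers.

[8, 0, 2, 0, 0, 0, 2, 0]

Z[0]=8
i=1: i≥r, start 0; Z[1]=0
i=2: i≥r, start 0; Z[2]=2 extend→box=[2,4)
i=3: min(r-i=1, Z[1]=0)=0; Z[3]=0
i=4: i≥r, start 0; Z[4]=0
i=5: i≥r, start 0; Z[5]=0
i=6: i≥r, start 0; Z[6]=2 extend→box=[6,8)
i=7: min(r-i=1, Z[1]=0)=0; Z[7]=0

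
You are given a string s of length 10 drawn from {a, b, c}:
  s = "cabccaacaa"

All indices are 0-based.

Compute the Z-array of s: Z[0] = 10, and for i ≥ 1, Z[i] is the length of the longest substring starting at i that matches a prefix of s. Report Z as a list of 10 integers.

[10, 0, 0, 1, 2, 0, 0, 2, 0, 0]

Z[0]=10
i=1: fresh scan; Z[1]=0
i=2: fresh scan; Z[2]=0
i=3: fresh scan; Z[3]=1 grow→box=[3,4)
i=4: fresh scan; Z[4]=2 grow→box=[4,6)
i=5: min(r-i=1, Z[1]=0)=0; Z[5]=0
i=6: fresh scan; Z[6]=0
i=7: fresh scan; Z[7]=2 grow→box=[7,9)
i=8: min(r-i=1, Z[1]=0)=0; Z[8]=0
i=9: fresh scan; Z[9]=0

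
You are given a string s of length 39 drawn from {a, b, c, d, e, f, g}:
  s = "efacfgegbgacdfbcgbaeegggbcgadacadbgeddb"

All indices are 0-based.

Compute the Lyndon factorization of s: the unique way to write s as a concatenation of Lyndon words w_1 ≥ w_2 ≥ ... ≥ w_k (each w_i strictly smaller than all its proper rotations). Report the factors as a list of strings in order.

emit factor 1: 'ef' (i=0, period=2)
emit factor 2: 'acfgegbg' (i=2, period=8)
emit factor 3: 'acdfbcgbaeegggbcgad' (i=10, period=19)
emit factor 4: 'acadbgeddb' (i=29, period=10)

["ef", "acfgegbg", "acdfbcgbaeegggbcgad", "acadbgeddb"]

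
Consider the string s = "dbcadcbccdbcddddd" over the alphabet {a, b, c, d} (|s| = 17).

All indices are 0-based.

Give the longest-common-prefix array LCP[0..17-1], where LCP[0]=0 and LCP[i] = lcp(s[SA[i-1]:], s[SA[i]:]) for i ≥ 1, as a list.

sorted suffixes:
  #0 SA[0]=3  'adcbccdbcddddd'
  #1 SA[1]=1  'bcadcbccdbcddddd'
  #2 SA[2]=6  'bccdbcddddd'
  #3 SA[3]=10  'bcddddd'
  #4 SA[4]=2  'cadcbccdbcddddd'
  #5 SA[5]=5  'cbccdbcddddd'
  #6 SA[6]=7  'ccdbcddddd'
  #7 SA[7]=8  'cdbcddddd'
  #8 SA[8]=11  'cddddd'
  #9 SA[9]=16  'd'
  #10 SA[10]=0  'dbcadcbccdbcddddd'
  #11 SA[11]=9  'dbcddddd'
  #12 SA[12]=4  'dcbccdbcddddd'
  #13 SA[13]=15  'dd'
  #14 SA[14]=14  'ddd'
  #15 SA[15]=13  'dddd'
  #16 SA[16]=12  'ddddd'

SA = [3, 1, 6, 10, 2, 5, 7, 8, 11, 16, 0, 9, 4, 15, 14, 13, 12]
[i] adj suffixes → lcp
  [1] 3/1 → 0 ('')
  [2] 1/6 → 2 ('bc')
  [3] 6/10 → 2 ('bc')
  [4] 10/2 → 0 ('')
  [5] 2/5 → 1 ('c')
  [6] 5/7 → 1 ('c')
  [7] 7/8 → 1 ('c')
  [8] 8/11 → 2 ('cd')
  [9] 11/16 → 0 ('')
  [10] 16/0 → 1 ('d')
  [11] 0/9 → 3 ('dbc')
  [12] 9/4 → 1 ('d')
  [13] 4/15 → 1 ('d')
  [14] 15/14 → 2 ('dd')
  [15] 14/13 → 3 ('ddd')
  [16] 13/12 → 4 ('dddd')

[0, 0, 2, 2, 0, 1, 1, 1, 2, 0, 1, 3, 1, 1, 2, 3, 4]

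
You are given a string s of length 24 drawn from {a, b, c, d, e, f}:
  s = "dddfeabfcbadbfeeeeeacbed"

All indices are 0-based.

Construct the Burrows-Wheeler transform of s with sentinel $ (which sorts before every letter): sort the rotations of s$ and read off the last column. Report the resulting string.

deebccadfaea$ddfebeeefbdb

rank  rotation                   last
    0  $dddfeabfcbadbfeeeeeacbed  d
    1  abfcbadbfeeeeeacbed$dddfe  e
    2  acbed$dddfeabfcbadbfeeeee  e
    3  adbfeeeeeacbed$dddfeabfcb  b
    4  badbfeeeeeacbed$dddfeabfc  c
    5  bed$dddfeabfcbadbfeeeeeac  c
    6  bfcbadbfeeeeeacbed$dddfea  a
    7  bfeeeeeacbed$dddfeabfcbad  d
    8  cbadbfeeeeeacbed$dddfeabf  f
    9  cbed$dddfeabfcbadbfeeeeea  a
   10  d$dddfeabfcbadbfeeeeeacbe  e
   11  dbfeeeeeacbed$dddfeabfcba  a
   12  dddfeabfcbadbfeeeeeacbed$  $
   13  ddfeabfcbadbfeeeeeacbed$d  d
   14  dfeabfcbadbfeeeeeacbed$dd  d
   15  eabfcbadbfeeeeeacbed$dddf  f
   16  eacbed$dddfeabfcbadbfeeee  e
   17  ed$dddfeabfcbadbfeeeeeacb  b
   18  eeacbed$dddfeabfcbadbfeee  e
   19  eeeacbed$dddfeabfcbadbfee  e
   20  eeeeacbed$dddfeabfcbadbfe  e
   21  eeeeeacbed$dddfeabfcbadbf  f
   22  fcbadbfeeeeeacbed$dddfeab  b
   23  feabfcbadbfeeeeeacbed$ddd  d
   24  feeeeeacbed$dddfeabfcbadb  b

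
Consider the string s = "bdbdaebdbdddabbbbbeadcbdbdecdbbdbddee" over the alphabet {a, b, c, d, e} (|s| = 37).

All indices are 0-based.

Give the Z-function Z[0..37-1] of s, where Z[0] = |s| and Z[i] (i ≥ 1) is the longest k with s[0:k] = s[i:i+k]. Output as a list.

[37, 0, 2, 0, 0, 0, 4, 0, 2, 0, 0, 0, 0, 1, 1, 1, 1, 1, 0, 0, 0, 0, 4, 0, 2, 0, 0, 0, 0, 1, 4, 0, 2, 0, 0, 0, 0]

Z[0]=37
i=1: outside box; Z[1]=0
i=2: outside box; Z[2]=2 scan→box=[2,4)
i=3: min(r-i=1, Z[1]=0)=0; Z[3]=0
i=4: outside box; Z[4]=0
i=5: outside box; Z[5]=0
i=6: outside box; Z[6]=4 scan→box=[6,10)
i=7: min(r-i=3, Z[1]=0)=0; Z[7]=0
i=8: min(r-i=2, Z[2]=2)=2; Z[8]=2
i=9: min(r-i=1, Z[3]=0)=0; Z[9]=0
i=10: outside box; Z[10]=0
i=11: outside box; Z[11]=0
i=12: outside box; Z[12]=0
i=13: outside box; Z[13]=1 scan→box=[13,14)
i=14: outside box; Z[14]=1 scan→box=[14,15)
i=15: outside box; Z[15]=1 scan→box=[15,16)
i=16: outside box; Z[16]=1 scan→box=[16,17)
i=17: outside box; Z[17]=1 scan→box=[17,18)
i=18: outside box; Z[18]=0
i=19: outside box; Z[19]=0
i=20: outside box; Z[20]=0
i=21: outside box; Z[21]=0
i=22: outside box; Z[22]=4 scan→box=[22,26)
i=23: min(r-i=3, Z[1]=0)=0; Z[23]=0
i=24: min(r-i=2, Z[2]=2)=2; Z[24]=2
i=25: min(r-i=1, Z[3]=0)=0; Z[25]=0
i=26: outside box; Z[26]=0
i=27: outside box; Z[27]=0
i=28: outside box; Z[28]=0
i=29: outside box; Z[29]=1 scan→box=[29,30)
i=30: outside box; Z[30]=4 scan→box=[30,34)
i=31: min(r-i=3, Z[1]=0)=0; Z[31]=0
i=32: min(r-i=2, Z[2]=2)=2; Z[32]=2
i=33: min(r-i=1, Z[3]=0)=0; Z[33]=0
i=34: outside box; Z[34]=0
i=35: outside box; Z[35]=0
i=36: outside box; Z[36]=0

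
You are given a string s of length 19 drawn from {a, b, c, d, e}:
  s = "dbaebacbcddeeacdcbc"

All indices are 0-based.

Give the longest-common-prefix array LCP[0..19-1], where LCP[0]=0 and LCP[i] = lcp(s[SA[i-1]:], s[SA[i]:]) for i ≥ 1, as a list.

rank→(start, suffix):
  0 → (5, 'acbcddeeacdcbc')
  1 → (13, 'acdcbc')
  2 → (2, 'aebacbcddeeacdcbc')
  3 → (4, 'bacbcddeeacdcbc')
  4 → (1, 'baebacbcddeeacdcbc')
  5 → (17, 'bc')
  6 → (7, 'bcddeeacdcbc')
  7 → (18, 'c')
  8 → (16, 'cbc')
  9 → (6, 'cbcddeeacdcbc')
  10 → (14, 'cdcbc')
  11 → (8, 'cddeeacdcbc')
  12 → (0, 'dbaebacbcddeeacdcbc')
  13 → (15, 'dcbc')
  14 → (9, 'ddeeacdcbc')
  15 → (10, 'deeacdcbc')
  16 → (12, 'eacdcbc')
  17 → (3, 'ebacbcddeeacdcbc')
  18 → (11, 'eeacdcbc')

SA = [5, 13, 2, 4, 1, 17, 7, 18, 16, 6, 14, 8, 0, 15, 9, 10, 12, 3, 11]
rank  pair      lcp
   1  s[5:],s[13:]  2  'ac'
   2  s[13:],s[2:]  1  'a'
   3  s[2:],s[4:]  0  ''
   4  s[4:],s[1:]  2  'ba'
   5  s[1:],s[17:]  1  'b'
   6  s[17:],s[7:]  2  'bc'
   7  s[7:],s[18:]  0  ''
   8  s[18:],s[16:]  1  'c'
   9  s[16:],s[6:]  3  'cbc'
  10  s[6:],s[14:]  1  'c'
  11  s[14:],s[8:]  2  'cd'
  12  s[8:],s[0:]  0  ''
  13  s[0:],s[15:]  1  'd'
  14  s[15:],s[9:]  1  'd'
  15  s[9:],s[10:]  1  'd'
  16  s[10:],s[12:]  0  ''
  17  s[12:],s[3:]  1  'e'
  18  s[3:],s[11:]  1  'e'

[0, 2, 1, 0, 2, 1, 2, 0, 1, 3, 1, 2, 0, 1, 1, 1, 0, 1, 1]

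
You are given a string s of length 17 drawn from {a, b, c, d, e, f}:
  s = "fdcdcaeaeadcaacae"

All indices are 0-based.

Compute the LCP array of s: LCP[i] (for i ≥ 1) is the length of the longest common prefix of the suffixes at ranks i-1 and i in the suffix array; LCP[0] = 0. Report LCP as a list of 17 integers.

[0, 1, 1, 1, 2, 3, 0, 2, 3, 1, 0, 3, 2, 0, 1, 2, 0]

sorted suffixes:
  #0 SA[0]=12  'aacae'
  #1 SA[1]=13  'acae'
  #2 SA[2]=9  'adcaacae'
  #3 SA[3]=15  'ae'
  #4 SA[4]=7  'aeadcaacae'
  #5 SA[5]=5  'aeaeadcaacae'
  #6 SA[6]=11  'caacae'
  #7 SA[7]=14  'cae'
  #8 SA[8]=4  'caeaeadcaacae'
  #9 SA[9]=2  'cdcaeaeadcaacae'
  #10 SA[10]=10  'dcaacae'
  #11 SA[11]=3  'dcaeaeadcaacae'
  #12 SA[12]=1  'dcdcaeaeadcaacae'
  #13 SA[13]=16  'e'
  #14 SA[14]=8  'eadcaacae'
  #15 SA[15]=6  'eaeadcaacae'
  #16 SA[16]=0  'fdcdcaeaeadcaacae'

SA = [12, 13, 9, 15, 7, 5, 11, 14, 4, 2, 10, 3, 1, 16, 8, 6, 0]
i: (SA[i-1],SA[i]) lcp shared
  1: (12,13) 1 'a'
  2: (13,9) 1 'a'
  3: (9,15) 1 'a'
  4: (15,7) 2 'ae'
  5: (7,5) 3 'aea'
  6: (5,11) 0 ''
  7: (11,14) 2 'ca'
  8: (14,4) 3 'cae'
  9: (4,2) 1 'c'
  10: (2,10) 0 ''
  11: (10,3) 3 'dca'
  12: (3,1) 2 'dc'
  13: (1,16) 0 ''
  14: (16,8) 1 'e'
  15: (8,6) 2 'ea'
  16: (6,0) 0 ''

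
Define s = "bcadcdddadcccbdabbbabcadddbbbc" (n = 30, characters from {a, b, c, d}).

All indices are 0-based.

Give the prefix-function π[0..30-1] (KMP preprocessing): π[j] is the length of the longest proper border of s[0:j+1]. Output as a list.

π[0] = 0
j=1 s[j]='c': π[1]=0 (border '')
j=2 s[j]='a': π[2]=0 (border '')
j=3 s[j]='d': π[3]=0 (border '')
j=4 s[j]='c': π[4]=0 (border '')
j=5 s[j]='d': π[5]=0 (border '')
j=6 s[j]='d': π[6]=0 (border '')
j=7 s[j]='d': π[7]=0 (border '')
j=8 s[j]='a': π[8]=0 (border '')
j=9 s[j]='d': π[9]=0 (border '')
j=10 s[j]='c': π[10]=0 (border '')
j=11 s[j]='c': π[11]=0 (border '')
j=12 s[j]='c': π[12]=0 (border '')
j=13 s[j]='b': π[13]=1 (border 'b')
j=14 s[j]='d': k: 1→0; π[14]=0 (border '')
j=15 s[j]='a': π[15]=0 (border '')
j=16 s[j]='b': π[16]=1 (border 'b')
j=17 s[j]='b': k: 1→0; π[17]=1 (border 'b')
j=18 s[j]='b': k: 1→0; π[18]=1 (border 'b')
j=19 s[j]='a': k: 1→0; π[19]=0 (border '')
j=20 s[j]='b': π[20]=1 (border 'b')
j=21 s[j]='c': π[21]=2 (border 'bc')
j=22 s[j]='a': π[22]=3 (border 'bca')
j=23 s[j]='d': π[23]=4 (border 'bcad')
j=24 s[j]='d': k: 4→0; π[24]=0 (border '')
j=25 s[j]='d': π[25]=0 (border '')
j=26 s[j]='b': π[26]=1 (border 'b')
j=27 s[j]='b': k: 1→0; π[27]=1 (border 'b')
j=28 s[j]='b': k: 1→0; π[28]=1 (border 'b')
j=29 s[j]='c': π[29]=2 (border 'bc')

[0, 0, 0, 0, 0, 0, 0, 0, 0, 0, 0, 0, 0, 1, 0, 0, 1, 1, 1, 0, 1, 2, 3, 4, 0, 0, 1, 1, 1, 2]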